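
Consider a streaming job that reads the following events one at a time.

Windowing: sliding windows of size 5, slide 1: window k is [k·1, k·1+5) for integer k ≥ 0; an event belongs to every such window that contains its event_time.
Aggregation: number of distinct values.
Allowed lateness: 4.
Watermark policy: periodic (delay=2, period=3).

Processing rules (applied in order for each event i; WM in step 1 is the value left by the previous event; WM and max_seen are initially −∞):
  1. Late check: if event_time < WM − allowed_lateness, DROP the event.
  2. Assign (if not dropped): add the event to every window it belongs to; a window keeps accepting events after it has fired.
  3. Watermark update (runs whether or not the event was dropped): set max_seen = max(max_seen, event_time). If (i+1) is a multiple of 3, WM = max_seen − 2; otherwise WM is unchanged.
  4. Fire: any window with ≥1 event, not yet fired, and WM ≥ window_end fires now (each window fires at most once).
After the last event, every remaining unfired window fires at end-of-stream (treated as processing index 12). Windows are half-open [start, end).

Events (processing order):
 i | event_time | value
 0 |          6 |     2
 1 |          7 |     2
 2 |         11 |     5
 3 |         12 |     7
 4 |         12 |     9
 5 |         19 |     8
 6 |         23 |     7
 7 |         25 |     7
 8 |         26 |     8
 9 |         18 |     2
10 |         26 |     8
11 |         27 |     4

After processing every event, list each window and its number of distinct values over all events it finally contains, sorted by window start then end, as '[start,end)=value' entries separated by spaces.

[2,7)=1 [3,8)=1 [4,9)=1 [5,10)=1 [6,11)=1 [7,12)=2 [8,13)=3 [9,14)=3 [10,15)=3 [11,16)=3 [12,17)=2 [15,20)=1 [16,21)=1 [17,22)=1 [18,23)=1 [19,24)=2 [20,25)=1 [21,26)=1 [22,27)=2 [23,28)=3 [24,29)=3 [25,30)=3 [26,31)=2 [27,32)=1

i=0 t=6 v=2: → [6,11),[5,10),[4,9),[3,8),[2,7); WM=−∞
i=1 t=7 v=2: → [7,12),[6,11),[5,10),[4,9),[3,8); WM=−∞
i=2 t=11 v=5: → [11,16),[10,15),[9,14),[8,13),[7,12); WM=9; [2,7) fires=1 [3,8) fires=1 [4,9) fires=1
i=3 t=12 v=7: → [12,17),[11,16),[10,15),[9,14),[8,13); WM=9
i=4 t=12 v=9: → [12,17),[11,16),[10,15),[9,14),[8,13); WM=9
i=5 t=19 v=8: → [19,24),[18,23),[17,22),[16,21),[15,20); WM=17; [5,10) fires=1 [6,11) fires=1 [7,12) fires=2 [8,13) fires=3 [9,14) fires=3 [10,15) fires=3 [11,16) fires=3 [12,17) fires=2
i=6 t=23 v=7: → [23,28),[22,27),[21,26),[20,25),[19,24); WM=17
i=7 t=25 v=7: → [25,30),[24,29),[23,28),[22,27),[21,26); WM=17
i=8 t=26 v=8: → [26,31),[25,30),[24,29),[23,28),[22,27); WM=24; [15,20) fires=1 [16,21) fires=1 [17,22) fires=1 [18,23) fires=1 [19,24) fires=2
i=9 t=18 v=2: DROP (t<24-4); WM=24
i=10 t=26 v=8: → [26,31),[25,30),[24,29),[23,28),[22,27); WM=24
i=11 t=27 v=4: → [27,32),[26,31),[25,30),[24,29),[23,28); WM=25; [20,25) fires=1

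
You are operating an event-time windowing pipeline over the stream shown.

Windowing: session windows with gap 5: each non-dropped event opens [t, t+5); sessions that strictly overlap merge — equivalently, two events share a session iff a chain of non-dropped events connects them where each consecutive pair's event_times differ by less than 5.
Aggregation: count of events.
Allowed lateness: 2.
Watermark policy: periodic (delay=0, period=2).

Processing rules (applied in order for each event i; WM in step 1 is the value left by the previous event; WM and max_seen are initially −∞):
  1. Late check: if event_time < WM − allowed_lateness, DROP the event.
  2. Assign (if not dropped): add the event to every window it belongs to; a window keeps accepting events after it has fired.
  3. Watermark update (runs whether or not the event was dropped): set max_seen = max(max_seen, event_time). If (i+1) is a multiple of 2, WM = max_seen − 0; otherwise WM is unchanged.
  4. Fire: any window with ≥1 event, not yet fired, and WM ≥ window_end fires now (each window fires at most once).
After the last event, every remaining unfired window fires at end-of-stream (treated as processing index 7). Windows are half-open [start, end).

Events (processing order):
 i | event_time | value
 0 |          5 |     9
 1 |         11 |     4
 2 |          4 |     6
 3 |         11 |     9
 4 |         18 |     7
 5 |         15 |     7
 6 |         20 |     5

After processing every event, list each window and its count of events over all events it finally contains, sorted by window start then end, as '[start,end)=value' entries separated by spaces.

i=0 t=5 v=9: → [5,10); WM=−∞
i=1 t=11 v=4: → [11,16); WM=11
i=2 t=4 v=6: DROP (t<11-2); WM=11
i=3 t=11 v=9: → [11,16); WM=11
i=4 t=18 v=7: → [18,23); WM=11
i=5 t=15 v=7: → [11,23); WM=18
i=6 t=20 v=5: → [11,25); WM=18

[5,10)=1 [11,25)=5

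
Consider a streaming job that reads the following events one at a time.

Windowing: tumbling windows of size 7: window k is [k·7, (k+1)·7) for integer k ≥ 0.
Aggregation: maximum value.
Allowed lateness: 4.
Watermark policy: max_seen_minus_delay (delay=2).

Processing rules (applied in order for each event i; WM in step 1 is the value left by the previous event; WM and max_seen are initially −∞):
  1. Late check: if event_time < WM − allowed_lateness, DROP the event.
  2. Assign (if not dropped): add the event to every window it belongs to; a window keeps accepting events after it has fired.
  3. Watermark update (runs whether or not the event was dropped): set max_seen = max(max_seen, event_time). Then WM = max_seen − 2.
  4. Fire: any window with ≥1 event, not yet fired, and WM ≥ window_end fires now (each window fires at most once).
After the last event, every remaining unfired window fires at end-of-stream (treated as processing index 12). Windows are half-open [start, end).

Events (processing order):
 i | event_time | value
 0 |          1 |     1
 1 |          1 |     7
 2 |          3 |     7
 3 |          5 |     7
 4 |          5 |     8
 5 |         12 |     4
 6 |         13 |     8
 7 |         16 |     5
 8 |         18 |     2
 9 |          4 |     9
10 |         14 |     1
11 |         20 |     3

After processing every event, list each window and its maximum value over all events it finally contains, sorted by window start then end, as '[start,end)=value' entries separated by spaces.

i=0 t=1 v=1: → [0,7); WM=-1
i=1 t=1 v=7: → [0,7); WM=-1
i=2 t=3 v=7: → [0,7); WM=1
i=3 t=5 v=7: → [0,7); WM=3
i=4 t=5 v=8: → [0,7); WM=3
i=5 t=12 v=4: → [7,14); WM=10; [0,7) fires=8
i=6 t=13 v=8: → [7,14); WM=11
i=7 t=16 v=5: → [14,21); WM=14; [7,14) fires=8
i=8 t=18 v=2: → [14,21); WM=16
i=9 t=4 v=9: DROP (t<16-4); WM=16
i=10 t=14 v=1: → [14,21); WM=16
i=11 t=20 v=3: → [14,21); WM=18

[0,7)=8 [7,14)=8 [14,21)=5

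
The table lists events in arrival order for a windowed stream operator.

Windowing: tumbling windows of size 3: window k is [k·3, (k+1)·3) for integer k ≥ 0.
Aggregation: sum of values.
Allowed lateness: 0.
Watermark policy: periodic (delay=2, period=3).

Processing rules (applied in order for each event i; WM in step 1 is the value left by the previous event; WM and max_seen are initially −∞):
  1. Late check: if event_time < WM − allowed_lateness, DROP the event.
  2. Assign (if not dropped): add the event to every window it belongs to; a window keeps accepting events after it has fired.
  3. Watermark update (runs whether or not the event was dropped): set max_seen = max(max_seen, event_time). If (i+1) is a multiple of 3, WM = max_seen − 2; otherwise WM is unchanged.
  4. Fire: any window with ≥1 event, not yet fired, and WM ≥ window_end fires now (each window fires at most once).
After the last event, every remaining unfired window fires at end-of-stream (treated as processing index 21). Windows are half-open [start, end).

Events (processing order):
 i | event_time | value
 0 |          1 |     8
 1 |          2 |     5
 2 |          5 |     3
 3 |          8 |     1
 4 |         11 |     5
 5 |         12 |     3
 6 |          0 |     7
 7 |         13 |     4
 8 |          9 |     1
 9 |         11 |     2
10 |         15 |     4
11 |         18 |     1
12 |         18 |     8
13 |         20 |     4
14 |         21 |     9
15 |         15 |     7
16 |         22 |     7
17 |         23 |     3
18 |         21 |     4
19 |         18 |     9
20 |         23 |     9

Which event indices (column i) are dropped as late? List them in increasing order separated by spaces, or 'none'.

i=0 t=1 v=8: → [0,3); WM=−∞
i=1 t=2 v=5: → [0,3); WM=−∞
i=2 t=5 v=3: → [3,6); WM=3; [0,3) fires=13
i=3 t=8 v=1: → [6,9); WM=3
i=4 t=11 v=5: → [9,12); WM=3
i=5 t=12 v=3: → [12,15); WM=10; [3,6) fires=3 [6,9) fires=1
i=6 t=0 v=7: DROP (t<10-0); WM=10
i=7 t=13 v=4: → [12,15); WM=10
i=8 t=9 v=1: DROP (t<10-0); WM=11
i=9 t=11 v=2: → [9,12); WM=11
i=10 t=15 v=4: → [15,18); WM=11
i=11 t=18 v=1: → [18,21); WM=16; [9,12) fires=7 [12,15) fires=7
i=12 t=18 v=8: → [18,21); WM=16
i=13 t=20 v=4: → [18,21); WM=16
i=14 t=21 v=9: → [21,24); WM=19; [15,18) fires=4
i=15 t=15 v=7: DROP (t<19-0); WM=19
i=16 t=22 v=7: → [21,24); WM=19
i=17 t=23 v=3: → [21,24); WM=21; [18,21) fires=13
i=18 t=21 v=4: → [21,24); WM=21
i=19 t=18 v=9: DROP (t<21-0); WM=21
i=20 t=23 v=9: → [21,24); WM=21

6 8 15 19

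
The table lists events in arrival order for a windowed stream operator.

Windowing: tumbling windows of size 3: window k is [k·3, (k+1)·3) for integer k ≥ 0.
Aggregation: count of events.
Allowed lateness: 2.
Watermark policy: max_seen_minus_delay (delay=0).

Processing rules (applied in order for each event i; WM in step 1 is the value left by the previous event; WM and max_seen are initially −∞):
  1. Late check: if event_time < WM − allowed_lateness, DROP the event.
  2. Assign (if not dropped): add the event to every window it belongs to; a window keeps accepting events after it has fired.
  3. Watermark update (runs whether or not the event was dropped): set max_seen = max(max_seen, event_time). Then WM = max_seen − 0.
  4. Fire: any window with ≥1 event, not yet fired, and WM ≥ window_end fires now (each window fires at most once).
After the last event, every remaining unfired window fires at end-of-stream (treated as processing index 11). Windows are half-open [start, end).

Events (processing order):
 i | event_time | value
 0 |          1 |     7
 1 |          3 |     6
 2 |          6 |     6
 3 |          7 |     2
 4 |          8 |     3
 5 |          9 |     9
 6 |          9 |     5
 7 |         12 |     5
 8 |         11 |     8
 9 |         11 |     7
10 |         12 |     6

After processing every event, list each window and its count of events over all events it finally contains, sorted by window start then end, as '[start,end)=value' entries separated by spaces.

[0,3)=1 [3,6)=1 [6,9)=3 [9,12)=4 [12,15)=2

i=0 t=1 v=7: → [0,3); WM=1
i=1 t=3 v=6: → [3,6); WM=3; [0,3) fires=1
i=2 t=6 v=6: → [6,9); WM=6; [3,6) fires=1
i=3 t=7 v=2: → [6,9); WM=7
i=4 t=8 v=3: → [6,9); WM=8
i=5 t=9 v=9: → [9,12); WM=9; [6,9) fires=3
i=6 t=9 v=5: → [9,12); WM=9
i=7 t=12 v=5: → [12,15); WM=12; [9,12) fires=2
i=8 t=11 v=8: → [9,12); WM=12
i=9 t=11 v=7: → [9,12); WM=12
i=10 t=12 v=6: → [12,15); WM=12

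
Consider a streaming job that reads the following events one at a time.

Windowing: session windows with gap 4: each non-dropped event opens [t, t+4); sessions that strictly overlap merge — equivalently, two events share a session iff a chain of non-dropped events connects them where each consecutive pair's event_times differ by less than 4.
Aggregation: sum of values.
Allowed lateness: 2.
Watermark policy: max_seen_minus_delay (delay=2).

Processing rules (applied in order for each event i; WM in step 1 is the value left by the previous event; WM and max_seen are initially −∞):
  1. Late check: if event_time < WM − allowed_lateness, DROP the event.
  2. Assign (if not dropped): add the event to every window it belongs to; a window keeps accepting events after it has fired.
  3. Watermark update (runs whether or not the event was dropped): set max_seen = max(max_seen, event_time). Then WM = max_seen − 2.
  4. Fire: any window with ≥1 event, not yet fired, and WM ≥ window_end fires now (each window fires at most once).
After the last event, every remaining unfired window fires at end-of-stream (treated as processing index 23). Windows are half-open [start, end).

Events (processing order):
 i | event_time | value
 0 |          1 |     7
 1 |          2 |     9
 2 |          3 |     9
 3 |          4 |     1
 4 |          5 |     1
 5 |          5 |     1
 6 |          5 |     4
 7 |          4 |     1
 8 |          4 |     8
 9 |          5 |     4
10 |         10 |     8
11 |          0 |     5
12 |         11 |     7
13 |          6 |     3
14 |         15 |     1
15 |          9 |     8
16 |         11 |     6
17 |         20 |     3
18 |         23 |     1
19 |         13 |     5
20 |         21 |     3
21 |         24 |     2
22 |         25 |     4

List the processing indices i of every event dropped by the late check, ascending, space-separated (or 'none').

i=0 t=1 v=7: → [1,5); WM=-1
i=1 t=2 v=9: → [1,6); WM=0
i=2 t=3 v=9: → [1,7); WM=1
i=3 t=4 v=1: → [1,8); WM=2
i=4 t=5 v=1: → [1,9); WM=3
i=5 t=5 v=1: → [1,9); WM=3
i=6 t=5 v=4: → [1,9); WM=3
i=7 t=4 v=1: → [1,9); WM=3
i=8 t=4 v=8: → [1,9); WM=3
i=9 t=5 v=4: → [1,9); WM=3
i=10 t=10 v=8: → [10,14); WM=8
i=11 t=0 v=5: DROP (t<8-2); WM=8
i=12 t=11 v=7: → [10,15); WM=9
i=13 t=6 v=3: DROP (t<9-2); WM=9
i=14 t=15 v=1: → [15,19); WM=13
i=15 t=9 v=8: DROP (t<13-2); WM=13
i=16 t=11 v=6: → [10,15); WM=13
i=17 t=20 v=3: → [20,24); WM=18
i=18 t=23 v=1: → [20,27); WM=21
i=19 t=13 v=5: DROP (t<21-2); WM=21
i=20 t=21 v=3: → [20,27); WM=21
i=21 t=24 v=2: → [20,28); WM=22
i=22 t=25 v=4: → [20,29); WM=23

11 13 15 19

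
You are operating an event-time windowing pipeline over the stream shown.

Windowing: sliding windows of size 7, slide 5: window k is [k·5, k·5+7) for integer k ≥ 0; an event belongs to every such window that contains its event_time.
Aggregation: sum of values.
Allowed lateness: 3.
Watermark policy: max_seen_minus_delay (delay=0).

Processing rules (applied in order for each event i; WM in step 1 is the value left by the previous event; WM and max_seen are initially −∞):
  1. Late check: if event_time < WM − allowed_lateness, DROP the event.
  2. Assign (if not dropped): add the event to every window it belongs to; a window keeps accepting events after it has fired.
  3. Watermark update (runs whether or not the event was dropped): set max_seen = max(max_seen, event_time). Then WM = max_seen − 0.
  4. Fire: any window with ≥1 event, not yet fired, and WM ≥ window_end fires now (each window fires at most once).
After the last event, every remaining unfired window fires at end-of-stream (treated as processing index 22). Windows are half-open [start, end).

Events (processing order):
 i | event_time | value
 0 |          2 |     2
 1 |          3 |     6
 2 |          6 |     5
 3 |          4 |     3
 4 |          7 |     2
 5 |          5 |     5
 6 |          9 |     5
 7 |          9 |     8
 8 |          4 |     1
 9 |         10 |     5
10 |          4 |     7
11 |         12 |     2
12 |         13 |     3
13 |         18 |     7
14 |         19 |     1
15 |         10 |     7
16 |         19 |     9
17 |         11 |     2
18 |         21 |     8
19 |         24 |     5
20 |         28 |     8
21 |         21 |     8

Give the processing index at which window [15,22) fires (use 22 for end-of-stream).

19

i=0 t=2 v=2: → [0,7); WM=2
i=1 t=3 v=6: → [0,7); WM=3
i=2 t=6 v=5: → [5,12),[0,7); WM=6
i=3 t=4 v=3: → [0,7); WM=6
i=4 t=7 v=2: → [5,12); WM=7; [0,7) fires=16
i=5 t=5 v=5: → [5,12),[0,7); WM=7
i=6 t=9 v=5: → [5,12); WM=9
i=7 t=9 v=8: → [5,12); WM=9
i=8 t=4 v=1: DROP (t<9-3); WM=9
i=9 t=10 v=5: → [10,17),[5,12); WM=10
i=10 t=4 v=7: DROP (t<10-3); WM=10
i=11 t=12 v=2: → [10,17); WM=12; [5,12) fires=30
i=12 t=13 v=3: → [10,17); WM=13
i=13 t=18 v=7: → [15,22); WM=18; [10,17) fires=10
i=14 t=19 v=1: → [15,22); WM=19
i=15 t=10 v=7: DROP (t<19-3); WM=19
i=16 t=19 v=9: → [15,22); WM=19
i=17 t=11 v=2: DROP (t<19-3); WM=19
i=18 t=21 v=8: → [20,27),[15,22); WM=21
i=19 t=24 v=5: → [20,27); WM=24; [15,22) fires=25
i=20 t=28 v=8: → [25,32); WM=28; [20,27) fires=13
i=21 t=21 v=8: DROP (t<28-3); WM=28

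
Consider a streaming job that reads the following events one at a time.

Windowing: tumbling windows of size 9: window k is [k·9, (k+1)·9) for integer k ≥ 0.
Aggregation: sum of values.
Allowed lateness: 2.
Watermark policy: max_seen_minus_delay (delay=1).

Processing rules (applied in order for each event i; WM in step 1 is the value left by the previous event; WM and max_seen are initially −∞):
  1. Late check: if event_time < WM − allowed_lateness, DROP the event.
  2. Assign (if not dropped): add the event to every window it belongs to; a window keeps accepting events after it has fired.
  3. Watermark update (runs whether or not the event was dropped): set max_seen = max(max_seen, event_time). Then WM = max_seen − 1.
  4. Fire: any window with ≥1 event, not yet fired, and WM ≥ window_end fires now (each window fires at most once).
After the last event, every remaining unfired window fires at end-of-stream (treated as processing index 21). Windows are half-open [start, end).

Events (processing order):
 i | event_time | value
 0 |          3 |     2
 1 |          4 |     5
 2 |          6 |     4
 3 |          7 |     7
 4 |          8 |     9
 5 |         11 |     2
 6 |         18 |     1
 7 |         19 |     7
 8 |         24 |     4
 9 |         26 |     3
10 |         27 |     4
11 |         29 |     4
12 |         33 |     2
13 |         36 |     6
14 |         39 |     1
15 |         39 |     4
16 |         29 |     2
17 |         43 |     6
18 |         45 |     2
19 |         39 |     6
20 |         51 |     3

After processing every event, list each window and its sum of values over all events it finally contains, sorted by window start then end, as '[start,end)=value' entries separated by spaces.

[0,9)=27 [9,18)=2 [18,27)=15 [27,36)=10 [36,45)=17 [45,54)=5

i=0 t=3 v=2: → [0,9); WM=2
i=1 t=4 v=5: → [0,9); WM=3
i=2 t=6 v=4: → [0,9); WM=5
i=3 t=7 v=7: → [0,9); WM=6
i=4 t=8 v=9: → [0,9); WM=7
i=5 t=11 v=2: → [9,18); WM=10; [0,9) fires=27
i=6 t=18 v=1: → [18,27); WM=17
i=7 t=19 v=7: → [18,27); WM=18; [9,18) fires=2
i=8 t=24 v=4: → [18,27); WM=23
i=9 t=26 v=3: → [18,27); WM=25
i=10 t=27 v=4: → [27,36); WM=26
i=11 t=29 v=4: → [27,36); WM=28; [18,27) fires=15
i=12 t=33 v=2: → [27,36); WM=32
i=13 t=36 v=6: → [36,45); WM=35
i=14 t=39 v=1: → [36,45); WM=38; [27,36) fires=10
i=15 t=39 v=4: → [36,45); WM=38
i=16 t=29 v=2: DROP (t<38-2); WM=38
i=17 t=43 v=6: → [36,45); WM=42
i=18 t=45 v=2: → [45,54); WM=44
i=19 t=39 v=6: DROP (t<44-2); WM=44
i=20 t=51 v=3: → [45,54); WM=50; [36,45) fires=17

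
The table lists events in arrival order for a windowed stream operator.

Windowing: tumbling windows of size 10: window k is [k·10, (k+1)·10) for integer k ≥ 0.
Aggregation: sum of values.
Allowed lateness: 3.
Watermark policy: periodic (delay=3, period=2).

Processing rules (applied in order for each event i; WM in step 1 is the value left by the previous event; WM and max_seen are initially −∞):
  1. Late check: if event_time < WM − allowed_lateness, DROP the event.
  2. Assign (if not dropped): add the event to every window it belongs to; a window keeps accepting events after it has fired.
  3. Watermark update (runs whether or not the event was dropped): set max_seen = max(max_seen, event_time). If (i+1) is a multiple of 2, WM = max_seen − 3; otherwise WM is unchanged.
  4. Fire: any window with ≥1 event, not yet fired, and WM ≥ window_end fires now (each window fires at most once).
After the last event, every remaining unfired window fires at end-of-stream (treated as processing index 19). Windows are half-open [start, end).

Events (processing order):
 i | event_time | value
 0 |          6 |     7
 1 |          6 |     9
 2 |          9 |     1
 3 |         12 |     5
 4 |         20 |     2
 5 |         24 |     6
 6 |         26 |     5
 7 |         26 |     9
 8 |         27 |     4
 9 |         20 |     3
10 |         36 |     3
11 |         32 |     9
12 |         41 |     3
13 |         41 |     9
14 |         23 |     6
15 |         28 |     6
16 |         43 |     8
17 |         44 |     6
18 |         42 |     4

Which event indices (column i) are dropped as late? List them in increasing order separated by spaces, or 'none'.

i=0 t=6 v=7: → [0,10); WM=−∞
i=1 t=6 v=9: → [0,10); WM=3
i=2 t=9 v=1: → [0,10); WM=3
i=3 t=12 v=5: → [10,20); WM=9
i=4 t=20 v=2: → [20,30); WM=9
i=5 t=24 v=6: → [20,30); WM=21; [0,10) fires=17 [10,20) fires=5
i=6 t=26 v=5: → [20,30); WM=21
i=7 t=26 v=9: → [20,30); WM=23
i=8 t=27 v=4: → [20,30); WM=23
i=9 t=20 v=3: → [20,30); WM=24
i=10 t=36 v=3: → [30,40); WM=24
i=11 t=32 v=9: → [30,40); WM=33; [20,30) fires=29
i=12 t=41 v=3: → [40,50); WM=33
i=13 t=41 v=9: → [40,50); WM=38
i=14 t=23 v=6: DROP (t<38-3); WM=38
i=15 t=28 v=6: DROP (t<38-3); WM=38
i=16 t=43 v=8: → [40,50); WM=38
i=17 t=44 v=6: → [40,50); WM=41; [30,40) fires=12
i=18 t=42 v=4: → [40,50); WM=41

14 15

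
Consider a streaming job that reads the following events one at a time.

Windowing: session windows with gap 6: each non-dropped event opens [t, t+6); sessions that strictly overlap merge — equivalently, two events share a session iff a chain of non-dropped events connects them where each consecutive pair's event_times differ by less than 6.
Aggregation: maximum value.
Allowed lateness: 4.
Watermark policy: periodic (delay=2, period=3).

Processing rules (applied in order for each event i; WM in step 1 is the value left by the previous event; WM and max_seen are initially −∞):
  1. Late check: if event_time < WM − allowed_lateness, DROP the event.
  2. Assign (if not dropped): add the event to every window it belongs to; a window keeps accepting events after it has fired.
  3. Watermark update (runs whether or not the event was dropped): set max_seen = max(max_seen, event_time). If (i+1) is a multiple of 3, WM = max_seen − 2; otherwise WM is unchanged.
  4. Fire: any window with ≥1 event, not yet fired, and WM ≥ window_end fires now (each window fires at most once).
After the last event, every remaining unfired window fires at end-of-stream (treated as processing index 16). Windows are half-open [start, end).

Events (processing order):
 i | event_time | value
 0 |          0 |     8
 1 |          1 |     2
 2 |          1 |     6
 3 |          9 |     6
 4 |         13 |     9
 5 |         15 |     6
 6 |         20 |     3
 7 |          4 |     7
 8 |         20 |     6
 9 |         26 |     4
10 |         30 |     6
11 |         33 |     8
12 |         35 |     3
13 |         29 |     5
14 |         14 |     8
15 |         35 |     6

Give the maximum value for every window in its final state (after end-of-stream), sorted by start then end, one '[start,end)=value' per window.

i=0 t=0 v=8: → [0,6); WM=−∞
i=1 t=1 v=2: → [0,7); WM=−∞
i=2 t=1 v=6: → [0,7); WM=-1
i=3 t=9 v=6: → [9,15); WM=-1
i=4 t=13 v=9: → [9,19); WM=-1
i=5 t=15 v=6: → [9,21); WM=13
i=6 t=20 v=3: → [9,26); WM=13
i=7 t=4 v=7: DROP (t<13-4); WM=13
i=8 t=20 v=6: → [9,26); WM=18
i=9 t=26 v=4: → [26,32); WM=18
i=10 t=30 v=6: → [26,36); WM=18
i=11 t=33 v=8: → [26,39); WM=31
i=12 t=35 v=3: → [26,41); WM=31
i=13 t=29 v=5: → [26,41); WM=31
i=14 t=14 v=8: DROP (t<31-4); WM=33
i=15 t=35 v=6: → [26,41); WM=33

[0,7)=8 [9,26)=9 [26,41)=8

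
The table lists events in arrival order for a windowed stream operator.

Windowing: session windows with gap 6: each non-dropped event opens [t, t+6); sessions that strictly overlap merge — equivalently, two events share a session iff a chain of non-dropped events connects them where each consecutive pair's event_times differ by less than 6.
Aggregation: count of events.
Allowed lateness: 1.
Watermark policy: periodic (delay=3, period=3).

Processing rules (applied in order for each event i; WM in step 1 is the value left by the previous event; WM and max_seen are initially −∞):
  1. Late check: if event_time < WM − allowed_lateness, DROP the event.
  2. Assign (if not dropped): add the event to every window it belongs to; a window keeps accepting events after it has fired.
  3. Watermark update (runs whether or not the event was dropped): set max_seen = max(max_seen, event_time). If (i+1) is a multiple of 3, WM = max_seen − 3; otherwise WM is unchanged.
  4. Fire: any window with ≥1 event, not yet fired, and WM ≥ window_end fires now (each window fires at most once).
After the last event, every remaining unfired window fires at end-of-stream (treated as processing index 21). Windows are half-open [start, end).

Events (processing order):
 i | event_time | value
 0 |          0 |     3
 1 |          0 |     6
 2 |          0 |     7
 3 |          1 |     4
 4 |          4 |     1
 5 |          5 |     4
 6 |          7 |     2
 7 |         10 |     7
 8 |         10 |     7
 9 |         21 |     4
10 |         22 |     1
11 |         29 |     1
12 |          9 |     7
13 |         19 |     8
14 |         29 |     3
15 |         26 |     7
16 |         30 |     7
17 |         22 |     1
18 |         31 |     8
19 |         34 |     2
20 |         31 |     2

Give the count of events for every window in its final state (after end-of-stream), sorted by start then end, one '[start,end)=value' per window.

i=0 t=0 v=3: → [0,6); WM=−∞
i=1 t=0 v=6: → [0,6); WM=−∞
i=2 t=0 v=7: → [0,6); WM=-3
i=3 t=1 v=4: → [0,7); WM=-3
i=4 t=4 v=1: → [0,10); WM=-3
i=5 t=5 v=4: → [0,11); WM=2
i=6 t=7 v=2: → [0,13); WM=2
i=7 t=10 v=7: → [0,16); WM=2
i=8 t=10 v=7: → [0,16); WM=7
i=9 t=21 v=4: → [21,27); WM=7
i=10 t=22 v=1: → [21,28); WM=7
i=11 t=29 v=1: → [29,35); WM=26
i=12 t=9 v=7: DROP (t<26-1); WM=26
i=13 t=19 v=8: DROP (t<26-1); WM=26
i=14 t=29 v=3: → [29,35); WM=26
i=15 t=26 v=7: → [21,35); WM=26
i=16 t=30 v=7: → [21,36); WM=26
i=17 t=22 v=1: DROP (t<26-1); WM=27
i=18 t=31 v=8: → [21,37); WM=27
i=19 t=34 v=2: → [21,40); WM=27
i=20 t=31 v=2: → [21,40); WM=31

[0,16)=9 [21,40)=9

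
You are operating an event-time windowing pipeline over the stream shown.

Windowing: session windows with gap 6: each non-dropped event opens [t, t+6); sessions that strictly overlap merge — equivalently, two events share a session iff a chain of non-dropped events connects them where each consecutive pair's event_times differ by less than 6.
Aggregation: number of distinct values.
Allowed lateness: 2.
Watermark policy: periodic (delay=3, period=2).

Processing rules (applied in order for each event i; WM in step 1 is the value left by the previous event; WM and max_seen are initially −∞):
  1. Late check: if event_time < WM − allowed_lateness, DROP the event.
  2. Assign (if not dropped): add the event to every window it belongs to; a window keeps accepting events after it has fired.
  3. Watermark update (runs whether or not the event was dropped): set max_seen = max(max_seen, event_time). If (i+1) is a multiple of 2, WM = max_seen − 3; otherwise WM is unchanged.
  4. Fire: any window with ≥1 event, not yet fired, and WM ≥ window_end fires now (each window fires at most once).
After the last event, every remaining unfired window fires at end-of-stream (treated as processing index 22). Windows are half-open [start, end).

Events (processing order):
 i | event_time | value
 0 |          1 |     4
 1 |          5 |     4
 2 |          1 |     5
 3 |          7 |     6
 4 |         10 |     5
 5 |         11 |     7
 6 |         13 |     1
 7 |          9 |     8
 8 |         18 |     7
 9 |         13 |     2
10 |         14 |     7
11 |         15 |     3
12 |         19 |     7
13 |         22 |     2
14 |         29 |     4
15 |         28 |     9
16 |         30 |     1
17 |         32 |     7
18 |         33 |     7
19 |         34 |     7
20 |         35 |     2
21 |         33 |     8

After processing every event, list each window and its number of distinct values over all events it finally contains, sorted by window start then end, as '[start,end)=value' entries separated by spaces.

[1,28)=8 [28,41)=6

i=0 t=1 v=4: → [1,7); WM=−∞
i=1 t=5 v=4: → [1,11); WM=2
i=2 t=1 v=5: → [1,11); WM=2
i=3 t=7 v=6: → [1,13); WM=4
i=4 t=10 v=5: → [1,16); WM=4
i=5 t=11 v=7: → [1,17); WM=8
i=6 t=13 v=1: → [1,19); WM=8
i=7 t=9 v=8: → [1,19); WM=10
i=8 t=18 v=7: → [1,24); WM=10
i=9 t=13 v=2: → [1,24); WM=15
i=10 t=14 v=7: → [1,24); WM=15
i=11 t=15 v=3: → [1,24); WM=15
i=12 t=19 v=7: → [1,25); WM=15
i=13 t=22 v=2: → [1,28); WM=19
i=14 t=29 v=4: → [29,35); WM=19
i=15 t=28 v=9: → [28,35); WM=26
i=16 t=30 v=1: → [28,36); WM=26
i=17 t=32 v=7: → [28,38); WM=29
i=18 t=33 v=7: → [28,39); WM=29
i=19 t=34 v=7: → [28,40); WM=31
i=20 t=35 v=2: → [28,41); WM=31
i=21 t=33 v=8: → [28,41); WM=32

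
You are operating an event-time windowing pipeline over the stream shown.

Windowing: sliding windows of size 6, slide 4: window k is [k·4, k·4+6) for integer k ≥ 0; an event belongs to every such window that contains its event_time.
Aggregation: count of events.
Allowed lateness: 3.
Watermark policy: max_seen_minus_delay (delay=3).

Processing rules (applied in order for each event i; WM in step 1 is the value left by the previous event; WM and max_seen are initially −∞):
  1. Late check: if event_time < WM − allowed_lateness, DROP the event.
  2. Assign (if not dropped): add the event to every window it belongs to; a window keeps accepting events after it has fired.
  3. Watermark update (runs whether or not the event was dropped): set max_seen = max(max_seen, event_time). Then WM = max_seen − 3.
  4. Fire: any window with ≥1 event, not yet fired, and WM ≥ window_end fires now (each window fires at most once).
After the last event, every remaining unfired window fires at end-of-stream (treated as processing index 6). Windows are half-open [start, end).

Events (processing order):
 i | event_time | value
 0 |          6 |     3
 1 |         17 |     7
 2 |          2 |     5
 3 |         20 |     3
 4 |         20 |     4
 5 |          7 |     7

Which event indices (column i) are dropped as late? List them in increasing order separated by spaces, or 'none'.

2 5

i=0 t=6 v=3: → [4,10); WM=3
i=1 t=17 v=7: → [16,22),[12,18); WM=14; [4,10) fires=1
i=2 t=2 v=5: DROP (t<14-3); WM=14
i=3 t=20 v=3: → [20,26),[16,22); WM=17
i=4 t=20 v=4: → [20,26),[16,22); WM=17
i=5 t=7 v=7: DROP (t<17-3); WM=17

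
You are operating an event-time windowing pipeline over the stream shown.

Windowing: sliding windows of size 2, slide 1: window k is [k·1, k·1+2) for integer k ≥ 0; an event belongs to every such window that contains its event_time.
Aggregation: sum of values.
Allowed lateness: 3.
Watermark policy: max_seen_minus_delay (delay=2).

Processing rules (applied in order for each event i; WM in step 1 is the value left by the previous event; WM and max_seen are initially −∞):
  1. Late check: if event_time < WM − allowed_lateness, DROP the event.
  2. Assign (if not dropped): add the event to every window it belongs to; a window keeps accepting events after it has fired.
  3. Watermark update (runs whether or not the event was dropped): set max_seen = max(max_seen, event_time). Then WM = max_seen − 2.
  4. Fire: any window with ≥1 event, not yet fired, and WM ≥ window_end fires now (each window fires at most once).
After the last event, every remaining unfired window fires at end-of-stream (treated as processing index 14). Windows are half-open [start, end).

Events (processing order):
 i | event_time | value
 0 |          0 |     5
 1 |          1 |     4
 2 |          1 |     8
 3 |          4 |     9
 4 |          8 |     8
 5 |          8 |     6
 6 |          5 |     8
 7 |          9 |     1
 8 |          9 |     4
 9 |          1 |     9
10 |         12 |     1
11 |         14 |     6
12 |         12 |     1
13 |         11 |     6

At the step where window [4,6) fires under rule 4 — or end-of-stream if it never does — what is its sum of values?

i=0 t=0 v=5: → [0,2); WM=-2
i=1 t=1 v=4: → [1,3),[0,2); WM=-1
i=2 t=1 v=8: → [1,3),[0,2); WM=-1
i=3 t=4 v=9: → [4,6),[3,5); WM=2; [0,2) fires=17
i=4 t=8 v=8: → [8,10),[7,9); WM=6; [1,3) fires=12 [3,5) fires=9 [4,6) fires=9
i=5 t=8 v=6: → [8,10),[7,9); WM=6
i=6 t=5 v=8: → [5,7),[4,6); WM=6
i=7 t=9 v=1: → [9,11),[8,10); WM=7; [5,7) fires=8
i=8 t=9 v=4: → [9,11),[8,10); WM=7
i=9 t=1 v=9: DROP (t<7-3); WM=7
i=10 t=12 v=1: → [12,14),[11,13); WM=10; [7,9) fires=14 [8,10) fires=19
i=11 t=14 v=6: → [14,16),[13,15); WM=12; [9,11) fires=5
i=12 t=12 v=1: → [12,14),[11,13); WM=12
i=13 t=11 v=6: → [11,13),[10,12); WM=12; [10,12) fires=6

9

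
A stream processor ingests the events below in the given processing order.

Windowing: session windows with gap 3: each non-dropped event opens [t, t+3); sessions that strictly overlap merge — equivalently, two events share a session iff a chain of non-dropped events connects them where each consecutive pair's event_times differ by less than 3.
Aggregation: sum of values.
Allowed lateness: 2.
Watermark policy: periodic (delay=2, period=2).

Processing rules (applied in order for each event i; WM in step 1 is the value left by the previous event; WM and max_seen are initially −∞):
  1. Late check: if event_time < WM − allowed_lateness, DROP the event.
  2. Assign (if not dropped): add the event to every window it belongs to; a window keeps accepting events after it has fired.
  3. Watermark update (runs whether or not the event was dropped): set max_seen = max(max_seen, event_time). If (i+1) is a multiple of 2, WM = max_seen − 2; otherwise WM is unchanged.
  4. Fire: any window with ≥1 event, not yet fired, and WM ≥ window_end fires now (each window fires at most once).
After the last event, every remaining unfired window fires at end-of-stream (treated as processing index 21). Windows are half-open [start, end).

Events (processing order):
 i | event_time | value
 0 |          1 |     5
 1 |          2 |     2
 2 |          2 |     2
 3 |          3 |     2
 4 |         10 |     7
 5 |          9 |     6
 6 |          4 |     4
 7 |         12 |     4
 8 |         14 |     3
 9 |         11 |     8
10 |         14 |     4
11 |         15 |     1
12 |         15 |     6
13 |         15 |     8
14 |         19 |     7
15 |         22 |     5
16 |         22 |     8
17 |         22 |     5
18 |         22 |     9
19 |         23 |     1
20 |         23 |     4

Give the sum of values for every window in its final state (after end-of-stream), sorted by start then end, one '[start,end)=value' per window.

i=0 t=1 v=5: → [1,4); WM=−∞
i=1 t=2 v=2: → [1,5); WM=0
i=2 t=2 v=2: → [1,5); WM=0
i=3 t=3 v=2: → [1,6); WM=1
i=4 t=10 v=7: → [10,13); WM=1
i=5 t=9 v=6: → [9,13); WM=8
i=6 t=4 v=4: DROP (t<8-2); WM=8
i=7 t=12 v=4: → [9,15); WM=10
i=8 t=14 v=3: → [9,17); WM=10
i=9 t=11 v=8: → [9,17); WM=12
i=10 t=14 v=4: → [9,17); WM=12
i=11 t=15 v=1: → [9,18); WM=13
i=12 t=15 v=6: → [9,18); WM=13
i=13 t=15 v=8: → [9,18); WM=13
i=14 t=19 v=7: → [19,22); WM=13
i=15 t=22 v=5: → [22,25); WM=20
i=16 t=22 v=8: → [22,25); WM=20
i=17 t=22 v=5: → [22,25); WM=20
i=18 t=22 v=9: → [22,25); WM=20
i=19 t=23 v=1: → [22,26); WM=21
i=20 t=23 v=4: → [22,26); WM=21

[1,6)=11 [9,18)=47 [19,22)=7 [22,26)=32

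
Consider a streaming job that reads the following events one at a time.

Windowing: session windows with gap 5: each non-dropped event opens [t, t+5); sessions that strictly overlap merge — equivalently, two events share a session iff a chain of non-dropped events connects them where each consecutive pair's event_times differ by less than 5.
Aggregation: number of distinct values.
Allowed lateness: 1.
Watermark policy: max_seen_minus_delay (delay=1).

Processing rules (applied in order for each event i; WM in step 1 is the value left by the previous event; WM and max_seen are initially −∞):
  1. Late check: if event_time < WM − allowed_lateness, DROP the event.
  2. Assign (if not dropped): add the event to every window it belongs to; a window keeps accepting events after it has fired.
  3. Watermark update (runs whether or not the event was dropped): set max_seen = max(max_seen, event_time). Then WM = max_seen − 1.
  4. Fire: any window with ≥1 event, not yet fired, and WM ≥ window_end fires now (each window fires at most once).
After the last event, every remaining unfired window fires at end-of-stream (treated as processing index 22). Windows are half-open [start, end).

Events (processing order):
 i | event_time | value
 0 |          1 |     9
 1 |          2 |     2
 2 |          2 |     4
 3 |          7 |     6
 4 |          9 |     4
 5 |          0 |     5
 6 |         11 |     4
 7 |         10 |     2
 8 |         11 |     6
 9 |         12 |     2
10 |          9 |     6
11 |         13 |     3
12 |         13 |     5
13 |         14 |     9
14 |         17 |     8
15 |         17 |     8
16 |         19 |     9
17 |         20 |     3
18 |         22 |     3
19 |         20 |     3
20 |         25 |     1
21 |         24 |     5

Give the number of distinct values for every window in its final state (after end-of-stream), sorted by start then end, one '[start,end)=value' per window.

i=0 t=1 v=9: → [1,6); WM=0
i=1 t=2 v=2: → [1,7); WM=1
i=2 t=2 v=4: → [1,7); WM=1
i=3 t=7 v=6: → [7,12); WM=6
i=4 t=9 v=4: → [7,14); WM=8
i=5 t=0 v=5: DROP (t<8-1); WM=8
i=6 t=11 v=4: → [7,16); WM=10
i=7 t=10 v=2: → [7,16); WM=10
i=8 t=11 v=6: → [7,16); WM=10
i=9 t=12 v=2: → [7,17); WM=11
i=10 t=9 v=6: DROP (t<11-1); WM=11
i=11 t=13 v=3: → [7,18); WM=12
i=12 t=13 v=5: → [7,18); WM=12
i=13 t=14 v=9: → [7,19); WM=13
i=14 t=17 v=8: → [7,22); WM=16
i=15 t=17 v=8: → [7,22); WM=16
i=16 t=19 v=9: → [7,24); WM=18
i=17 t=20 v=3: → [7,25); WM=19
i=18 t=22 v=3: → [7,27); WM=21
i=19 t=20 v=3: → [7,27); WM=21
i=20 t=25 v=1: → [7,30); WM=24
i=21 t=24 v=5: → [7,30); WM=24

[1,7)=3 [7,30)=8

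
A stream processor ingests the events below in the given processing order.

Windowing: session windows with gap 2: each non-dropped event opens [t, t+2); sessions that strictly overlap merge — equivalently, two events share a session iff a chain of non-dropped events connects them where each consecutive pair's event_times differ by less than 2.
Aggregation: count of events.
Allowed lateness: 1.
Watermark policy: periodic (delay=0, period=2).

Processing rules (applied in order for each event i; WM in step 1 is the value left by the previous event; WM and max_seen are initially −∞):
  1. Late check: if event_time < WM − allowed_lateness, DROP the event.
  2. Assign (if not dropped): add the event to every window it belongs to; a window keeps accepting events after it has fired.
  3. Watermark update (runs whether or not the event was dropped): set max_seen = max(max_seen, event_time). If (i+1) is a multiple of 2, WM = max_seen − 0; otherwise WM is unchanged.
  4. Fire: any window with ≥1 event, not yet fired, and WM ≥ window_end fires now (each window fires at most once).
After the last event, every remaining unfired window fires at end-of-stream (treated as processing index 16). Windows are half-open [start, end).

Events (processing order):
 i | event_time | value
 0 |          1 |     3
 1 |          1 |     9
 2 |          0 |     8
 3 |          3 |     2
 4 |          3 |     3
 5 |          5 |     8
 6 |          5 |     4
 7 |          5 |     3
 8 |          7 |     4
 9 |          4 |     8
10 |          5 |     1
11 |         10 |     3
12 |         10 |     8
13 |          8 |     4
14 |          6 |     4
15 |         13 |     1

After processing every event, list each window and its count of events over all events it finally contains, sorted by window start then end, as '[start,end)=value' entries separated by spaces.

i=0 t=1 v=3: → [1,3); WM=−∞
i=1 t=1 v=9: → [1,3); WM=1
i=2 t=0 v=8: → [0,3); WM=1
i=3 t=3 v=2: → [3,5); WM=3
i=4 t=3 v=3: → [3,5); WM=3
i=5 t=5 v=8: → [5,7); WM=5
i=6 t=5 v=4: → [5,7); WM=5
i=7 t=5 v=3: → [5,7); WM=5
i=8 t=7 v=4: → [7,9); WM=5
i=9 t=4 v=8: → [3,7); WM=7
i=10 t=5 v=1: DROP (t<7-1); WM=7
i=11 t=10 v=3: → [10,12); WM=10
i=12 t=10 v=8: → [10,12); WM=10
i=13 t=8 v=4: DROP (t<10-1); WM=10
i=14 t=6 v=4: DROP (t<10-1); WM=10
i=15 t=13 v=1: → [13,15); WM=13

[0,3)=3 [3,7)=6 [7,9)=1 [10,12)=2 [13,15)=1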